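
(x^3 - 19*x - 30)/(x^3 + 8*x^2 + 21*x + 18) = (x - 5)/(x + 3)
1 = 1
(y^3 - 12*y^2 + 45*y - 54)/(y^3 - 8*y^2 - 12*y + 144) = (y^2 - 6*y + 9)/(y^2 - 2*y - 24)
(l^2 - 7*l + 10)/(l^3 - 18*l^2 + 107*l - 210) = (l - 2)/(l^2 - 13*l + 42)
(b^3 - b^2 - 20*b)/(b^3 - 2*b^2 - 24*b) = (b - 5)/(b - 6)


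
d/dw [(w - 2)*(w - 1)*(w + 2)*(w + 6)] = 4*w^3 + 15*w^2 - 20*w - 20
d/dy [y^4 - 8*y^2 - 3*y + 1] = 4*y^3 - 16*y - 3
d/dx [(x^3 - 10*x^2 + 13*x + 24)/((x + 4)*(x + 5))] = (x^4 + 18*x^3 - 43*x^2 - 448*x + 44)/(x^4 + 18*x^3 + 121*x^2 + 360*x + 400)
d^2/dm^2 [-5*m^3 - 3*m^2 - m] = -30*m - 6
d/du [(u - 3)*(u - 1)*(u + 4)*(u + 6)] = 4*u^3 + 18*u^2 - 26*u - 66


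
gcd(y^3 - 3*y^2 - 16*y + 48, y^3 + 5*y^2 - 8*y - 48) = y^2 + y - 12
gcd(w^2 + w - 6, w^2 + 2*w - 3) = w + 3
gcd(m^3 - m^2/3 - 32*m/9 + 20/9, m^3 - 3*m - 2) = 1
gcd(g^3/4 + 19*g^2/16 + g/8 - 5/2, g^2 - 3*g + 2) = 1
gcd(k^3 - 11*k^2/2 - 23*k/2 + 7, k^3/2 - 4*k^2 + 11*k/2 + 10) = 1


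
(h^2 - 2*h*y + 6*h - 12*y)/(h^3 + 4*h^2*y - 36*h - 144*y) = (h - 2*y)/(h^2 + 4*h*y - 6*h - 24*y)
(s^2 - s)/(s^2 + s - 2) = s/(s + 2)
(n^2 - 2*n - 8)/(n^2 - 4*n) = (n + 2)/n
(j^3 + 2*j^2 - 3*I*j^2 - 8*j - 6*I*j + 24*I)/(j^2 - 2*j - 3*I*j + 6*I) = j + 4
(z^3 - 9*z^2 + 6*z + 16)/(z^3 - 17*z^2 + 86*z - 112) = (z + 1)/(z - 7)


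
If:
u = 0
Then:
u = 0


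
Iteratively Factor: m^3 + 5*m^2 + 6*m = (m + 2)*(m^2 + 3*m) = (m + 2)*(m + 3)*(m)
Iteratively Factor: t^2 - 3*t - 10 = (t + 2)*(t - 5)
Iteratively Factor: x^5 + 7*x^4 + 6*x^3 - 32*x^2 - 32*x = (x + 4)*(x^4 + 3*x^3 - 6*x^2 - 8*x) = x*(x + 4)*(x^3 + 3*x^2 - 6*x - 8) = x*(x - 2)*(x + 4)*(x^2 + 5*x + 4) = x*(x - 2)*(x + 4)^2*(x + 1)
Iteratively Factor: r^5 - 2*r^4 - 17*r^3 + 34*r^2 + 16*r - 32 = (r - 4)*(r^4 + 2*r^3 - 9*r^2 - 2*r + 8) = (r - 4)*(r + 1)*(r^3 + r^2 - 10*r + 8) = (r - 4)*(r - 1)*(r + 1)*(r^2 + 2*r - 8) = (r - 4)*(r - 2)*(r - 1)*(r + 1)*(r + 4)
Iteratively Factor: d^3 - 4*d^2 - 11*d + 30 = (d - 2)*(d^2 - 2*d - 15) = (d - 2)*(d + 3)*(d - 5)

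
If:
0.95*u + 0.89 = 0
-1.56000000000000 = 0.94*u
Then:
No Solution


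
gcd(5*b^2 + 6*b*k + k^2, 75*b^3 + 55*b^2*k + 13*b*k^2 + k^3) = 5*b + k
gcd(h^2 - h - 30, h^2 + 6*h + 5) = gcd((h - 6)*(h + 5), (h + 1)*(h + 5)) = h + 5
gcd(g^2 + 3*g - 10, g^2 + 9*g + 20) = g + 5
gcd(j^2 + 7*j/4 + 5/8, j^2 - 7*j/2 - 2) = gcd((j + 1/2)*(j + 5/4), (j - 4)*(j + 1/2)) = j + 1/2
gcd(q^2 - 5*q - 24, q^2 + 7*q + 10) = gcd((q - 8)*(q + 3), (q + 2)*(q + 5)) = 1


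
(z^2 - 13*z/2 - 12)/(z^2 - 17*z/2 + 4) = (2*z + 3)/(2*z - 1)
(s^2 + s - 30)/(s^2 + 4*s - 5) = (s^2 + s - 30)/(s^2 + 4*s - 5)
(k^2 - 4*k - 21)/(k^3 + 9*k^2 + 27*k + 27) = (k - 7)/(k^2 + 6*k + 9)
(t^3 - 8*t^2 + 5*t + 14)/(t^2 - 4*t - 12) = (-t^3 + 8*t^2 - 5*t - 14)/(-t^2 + 4*t + 12)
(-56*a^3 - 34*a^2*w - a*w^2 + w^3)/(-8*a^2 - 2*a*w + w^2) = (-28*a^2 - 3*a*w + w^2)/(-4*a + w)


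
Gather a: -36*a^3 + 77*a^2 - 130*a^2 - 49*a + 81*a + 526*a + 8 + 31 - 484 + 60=-36*a^3 - 53*a^2 + 558*a - 385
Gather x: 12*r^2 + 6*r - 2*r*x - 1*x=12*r^2 + 6*r + x*(-2*r - 1)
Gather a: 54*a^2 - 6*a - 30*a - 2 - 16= 54*a^2 - 36*a - 18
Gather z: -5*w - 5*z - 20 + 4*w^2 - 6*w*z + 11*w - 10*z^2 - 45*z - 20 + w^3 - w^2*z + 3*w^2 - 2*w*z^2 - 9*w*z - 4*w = w^3 + 7*w^2 + 2*w + z^2*(-2*w - 10) + z*(-w^2 - 15*w - 50) - 40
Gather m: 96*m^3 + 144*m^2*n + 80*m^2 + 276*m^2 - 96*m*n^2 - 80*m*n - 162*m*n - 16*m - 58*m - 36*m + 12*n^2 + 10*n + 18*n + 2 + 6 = 96*m^3 + m^2*(144*n + 356) + m*(-96*n^2 - 242*n - 110) + 12*n^2 + 28*n + 8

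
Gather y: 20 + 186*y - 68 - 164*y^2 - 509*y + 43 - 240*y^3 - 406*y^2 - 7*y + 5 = -240*y^3 - 570*y^2 - 330*y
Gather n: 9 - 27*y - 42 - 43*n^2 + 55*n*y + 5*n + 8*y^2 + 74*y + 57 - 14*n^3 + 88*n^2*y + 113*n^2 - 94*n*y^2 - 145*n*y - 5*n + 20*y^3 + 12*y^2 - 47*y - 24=-14*n^3 + n^2*(88*y + 70) + n*(-94*y^2 - 90*y) + 20*y^3 + 20*y^2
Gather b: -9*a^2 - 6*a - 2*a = -9*a^2 - 8*a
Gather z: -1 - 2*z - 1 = -2*z - 2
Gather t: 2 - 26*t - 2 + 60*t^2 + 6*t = 60*t^2 - 20*t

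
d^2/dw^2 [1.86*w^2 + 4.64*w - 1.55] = 3.72000000000000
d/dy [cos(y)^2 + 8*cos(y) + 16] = -2*(cos(y) + 4)*sin(y)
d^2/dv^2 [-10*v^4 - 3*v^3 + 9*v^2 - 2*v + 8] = -120*v^2 - 18*v + 18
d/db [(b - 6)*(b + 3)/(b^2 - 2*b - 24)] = 1/(b^2 + 8*b + 16)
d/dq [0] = 0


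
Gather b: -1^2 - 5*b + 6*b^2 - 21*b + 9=6*b^2 - 26*b + 8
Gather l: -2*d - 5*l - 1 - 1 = -2*d - 5*l - 2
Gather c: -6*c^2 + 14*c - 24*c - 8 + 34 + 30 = -6*c^2 - 10*c + 56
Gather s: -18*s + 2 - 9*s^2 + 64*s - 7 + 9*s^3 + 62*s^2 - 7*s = 9*s^3 + 53*s^2 + 39*s - 5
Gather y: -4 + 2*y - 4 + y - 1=3*y - 9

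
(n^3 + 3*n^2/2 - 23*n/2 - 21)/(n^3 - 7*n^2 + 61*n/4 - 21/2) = 2*(n^2 + 5*n + 6)/(2*n^2 - 7*n + 6)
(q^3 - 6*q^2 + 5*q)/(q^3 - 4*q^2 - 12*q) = (-q^2 + 6*q - 5)/(-q^2 + 4*q + 12)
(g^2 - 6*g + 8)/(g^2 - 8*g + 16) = (g - 2)/(g - 4)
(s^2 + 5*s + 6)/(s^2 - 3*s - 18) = (s + 2)/(s - 6)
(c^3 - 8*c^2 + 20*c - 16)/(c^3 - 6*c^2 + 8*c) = (c - 2)/c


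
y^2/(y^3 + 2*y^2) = 1/(y + 2)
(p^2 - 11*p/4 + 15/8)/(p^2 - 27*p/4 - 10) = (-8*p^2 + 22*p - 15)/(2*(-4*p^2 + 27*p + 40))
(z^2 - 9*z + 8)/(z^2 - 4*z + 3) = (z - 8)/(z - 3)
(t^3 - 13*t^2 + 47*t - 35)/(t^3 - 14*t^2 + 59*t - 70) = (t - 1)/(t - 2)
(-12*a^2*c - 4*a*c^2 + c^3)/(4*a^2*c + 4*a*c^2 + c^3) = (-6*a + c)/(2*a + c)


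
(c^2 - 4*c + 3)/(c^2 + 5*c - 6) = (c - 3)/(c + 6)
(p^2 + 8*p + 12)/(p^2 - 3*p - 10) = (p + 6)/(p - 5)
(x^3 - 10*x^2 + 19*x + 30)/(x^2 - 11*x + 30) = x + 1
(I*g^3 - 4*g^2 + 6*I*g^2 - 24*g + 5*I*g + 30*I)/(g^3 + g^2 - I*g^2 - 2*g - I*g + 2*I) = (I*g^2 + g*(-5 + 6*I) - 30)/(g^2 + g - 2)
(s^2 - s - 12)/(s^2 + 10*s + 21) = (s - 4)/(s + 7)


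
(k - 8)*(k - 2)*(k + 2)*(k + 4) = k^4 - 4*k^3 - 36*k^2 + 16*k + 128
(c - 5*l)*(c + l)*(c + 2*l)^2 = c^4 - 17*c^2*l^2 - 36*c*l^3 - 20*l^4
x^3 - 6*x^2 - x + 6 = (x - 6)*(x - 1)*(x + 1)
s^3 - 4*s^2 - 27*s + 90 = (s - 6)*(s - 3)*(s + 5)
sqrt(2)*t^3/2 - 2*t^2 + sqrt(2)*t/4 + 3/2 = (t - 3*sqrt(2)/2)*(t - sqrt(2))*(sqrt(2)*t/2 + 1/2)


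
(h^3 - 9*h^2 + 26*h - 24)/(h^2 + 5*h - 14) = (h^2 - 7*h + 12)/(h + 7)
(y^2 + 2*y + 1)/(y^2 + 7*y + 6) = (y + 1)/(y + 6)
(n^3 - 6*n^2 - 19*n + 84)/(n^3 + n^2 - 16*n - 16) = (n^2 - 10*n + 21)/(n^2 - 3*n - 4)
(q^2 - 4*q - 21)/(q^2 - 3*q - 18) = (q - 7)/(q - 6)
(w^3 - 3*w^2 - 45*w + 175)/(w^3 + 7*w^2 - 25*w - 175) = (w - 5)/(w + 5)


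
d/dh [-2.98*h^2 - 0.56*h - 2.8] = -5.96*h - 0.56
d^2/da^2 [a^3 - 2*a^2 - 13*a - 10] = 6*a - 4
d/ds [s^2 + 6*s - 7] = 2*s + 6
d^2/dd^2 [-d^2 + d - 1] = -2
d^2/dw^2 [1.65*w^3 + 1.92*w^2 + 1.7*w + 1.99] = 9.9*w + 3.84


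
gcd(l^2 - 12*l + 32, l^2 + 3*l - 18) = 1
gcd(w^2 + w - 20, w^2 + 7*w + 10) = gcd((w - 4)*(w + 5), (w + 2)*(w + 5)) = w + 5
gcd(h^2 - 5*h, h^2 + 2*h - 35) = h - 5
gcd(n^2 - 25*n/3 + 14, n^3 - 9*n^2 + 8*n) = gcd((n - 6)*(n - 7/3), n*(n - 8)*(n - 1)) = 1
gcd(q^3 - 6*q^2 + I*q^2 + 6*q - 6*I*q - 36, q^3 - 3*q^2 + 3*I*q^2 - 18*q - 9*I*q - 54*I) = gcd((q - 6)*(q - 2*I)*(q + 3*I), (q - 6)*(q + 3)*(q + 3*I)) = q^2 + q*(-6 + 3*I) - 18*I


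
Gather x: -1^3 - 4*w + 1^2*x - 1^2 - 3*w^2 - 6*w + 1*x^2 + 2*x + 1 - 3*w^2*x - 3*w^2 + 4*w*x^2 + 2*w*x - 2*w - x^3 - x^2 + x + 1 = -6*w^2 + 4*w*x^2 - 12*w - x^3 + x*(-3*w^2 + 2*w + 4)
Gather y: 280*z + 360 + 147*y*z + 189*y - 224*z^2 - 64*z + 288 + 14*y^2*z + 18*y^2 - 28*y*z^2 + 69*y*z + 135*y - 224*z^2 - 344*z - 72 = y^2*(14*z + 18) + y*(-28*z^2 + 216*z + 324) - 448*z^2 - 128*z + 576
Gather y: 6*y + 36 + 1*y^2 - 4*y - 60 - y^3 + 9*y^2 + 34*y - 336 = -y^3 + 10*y^2 + 36*y - 360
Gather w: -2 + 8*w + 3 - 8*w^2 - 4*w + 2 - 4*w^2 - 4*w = 3 - 12*w^2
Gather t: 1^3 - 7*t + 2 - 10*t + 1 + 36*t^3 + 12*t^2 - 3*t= 36*t^3 + 12*t^2 - 20*t + 4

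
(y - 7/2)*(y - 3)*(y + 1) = y^3 - 11*y^2/2 + 4*y + 21/2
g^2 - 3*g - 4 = (g - 4)*(g + 1)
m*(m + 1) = m^2 + m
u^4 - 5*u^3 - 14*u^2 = u^2*(u - 7)*(u + 2)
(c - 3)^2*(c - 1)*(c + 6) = c^4 - c^3 - 27*c^2 + 81*c - 54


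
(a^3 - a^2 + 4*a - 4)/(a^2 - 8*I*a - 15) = (-a^3 + a^2 - 4*a + 4)/(-a^2 + 8*I*a + 15)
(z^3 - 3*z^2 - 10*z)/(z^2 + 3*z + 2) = z*(z - 5)/(z + 1)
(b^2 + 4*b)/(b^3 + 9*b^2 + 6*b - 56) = b/(b^2 + 5*b - 14)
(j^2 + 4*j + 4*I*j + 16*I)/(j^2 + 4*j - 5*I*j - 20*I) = (j + 4*I)/(j - 5*I)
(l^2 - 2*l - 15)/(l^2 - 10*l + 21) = (l^2 - 2*l - 15)/(l^2 - 10*l + 21)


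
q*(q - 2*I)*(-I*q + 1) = -I*q^3 - q^2 - 2*I*q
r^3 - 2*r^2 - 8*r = r*(r - 4)*(r + 2)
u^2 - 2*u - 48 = (u - 8)*(u + 6)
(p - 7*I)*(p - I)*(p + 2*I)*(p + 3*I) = p^4 - 3*I*p^3 + 27*p^2 + 13*I*p + 42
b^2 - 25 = (b - 5)*(b + 5)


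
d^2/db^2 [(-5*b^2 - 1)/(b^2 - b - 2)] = 2*(-5*b^3 - 33*b^2 + 3*b - 23)/(b^6 - 3*b^5 - 3*b^4 + 11*b^3 + 6*b^2 - 12*b - 8)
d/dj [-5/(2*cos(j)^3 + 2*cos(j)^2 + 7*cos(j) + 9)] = 20*(6*sin(j)^2 - 4*cos(j) - 13)*sin(j)/(-4*sin(j)^2 + 17*cos(j) + cos(3*j) + 22)^2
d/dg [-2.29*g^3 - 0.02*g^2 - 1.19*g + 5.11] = -6.87*g^2 - 0.04*g - 1.19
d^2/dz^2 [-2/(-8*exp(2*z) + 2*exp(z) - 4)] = ((1 - 16*exp(z))*(4*exp(2*z) - exp(z) + 2) + 2*(8*exp(z) - 1)^2*exp(z))*exp(z)/(4*exp(2*z) - exp(z) + 2)^3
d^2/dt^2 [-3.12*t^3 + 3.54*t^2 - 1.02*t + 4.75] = 7.08 - 18.72*t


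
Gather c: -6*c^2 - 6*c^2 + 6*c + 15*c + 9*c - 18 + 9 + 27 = -12*c^2 + 30*c + 18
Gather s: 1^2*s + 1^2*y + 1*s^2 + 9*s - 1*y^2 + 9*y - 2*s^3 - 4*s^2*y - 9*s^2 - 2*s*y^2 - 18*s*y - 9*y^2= -2*s^3 + s^2*(-4*y - 8) + s*(-2*y^2 - 18*y + 10) - 10*y^2 + 10*y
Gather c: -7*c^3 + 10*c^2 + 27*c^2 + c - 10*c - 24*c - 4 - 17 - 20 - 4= -7*c^3 + 37*c^2 - 33*c - 45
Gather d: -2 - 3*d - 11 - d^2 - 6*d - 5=-d^2 - 9*d - 18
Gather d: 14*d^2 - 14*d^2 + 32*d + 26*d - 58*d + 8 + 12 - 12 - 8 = 0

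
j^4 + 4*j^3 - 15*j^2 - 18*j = j*(j - 3)*(j + 1)*(j + 6)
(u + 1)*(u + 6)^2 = u^3 + 13*u^2 + 48*u + 36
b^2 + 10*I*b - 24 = (b + 4*I)*(b + 6*I)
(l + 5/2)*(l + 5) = l^2 + 15*l/2 + 25/2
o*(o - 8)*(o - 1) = o^3 - 9*o^2 + 8*o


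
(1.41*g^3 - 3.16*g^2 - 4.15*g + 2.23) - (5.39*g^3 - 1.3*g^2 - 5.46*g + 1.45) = -3.98*g^3 - 1.86*g^2 + 1.31*g + 0.78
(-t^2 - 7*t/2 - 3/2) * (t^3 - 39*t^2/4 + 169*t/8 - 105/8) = -t^5 + 25*t^4/4 + 23*t^3/2 - 739*t^2/16 + 57*t/4 + 315/16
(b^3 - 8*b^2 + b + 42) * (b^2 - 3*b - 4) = b^5 - 11*b^4 + 21*b^3 + 71*b^2 - 130*b - 168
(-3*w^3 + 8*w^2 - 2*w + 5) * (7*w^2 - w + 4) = -21*w^5 + 59*w^4 - 34*w^3 + 69*w^2 - 13*w + 20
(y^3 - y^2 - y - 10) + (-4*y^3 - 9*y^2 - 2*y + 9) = -3*y^3 - 10*y^2 - 3*y - 1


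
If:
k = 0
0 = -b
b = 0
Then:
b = 0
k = 0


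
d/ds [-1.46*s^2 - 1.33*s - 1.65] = -2.92*s - 1.33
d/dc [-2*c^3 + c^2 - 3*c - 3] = -6*c^2 + 2*c - 3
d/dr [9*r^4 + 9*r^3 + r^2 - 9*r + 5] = 36*r^3 + 27*r^2 + 2*r - 9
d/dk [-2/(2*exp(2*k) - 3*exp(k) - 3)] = (8*exp(k) - 6)*exp(k)/(-2*exp(2*k) + 3*exp(k) + 3)^2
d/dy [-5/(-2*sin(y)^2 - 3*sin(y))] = -5*(4*sin(y) + 3)*cos(y)/((2*sin(y) + 3)^2*sin(y)^2)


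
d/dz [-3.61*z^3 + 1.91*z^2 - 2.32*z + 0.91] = -10.83*z^2 + 3.82*z - 2.32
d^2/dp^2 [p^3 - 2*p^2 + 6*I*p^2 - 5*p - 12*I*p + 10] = 6*p - 4 + 12*I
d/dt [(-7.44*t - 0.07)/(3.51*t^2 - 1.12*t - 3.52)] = (26.1144*t^2 + 0.4914*t + 26.1104)/(12.3201*t^4 - 7.8624*t^3 - 23.456*t^2 + 7.8848*t + 12.3904)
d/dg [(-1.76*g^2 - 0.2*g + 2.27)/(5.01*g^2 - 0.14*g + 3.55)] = (1.2484*g^2 - 35.2414*g - 0.3922)/(25.1001*g^4 - 1.4028*g^3 + 35.5906*g^2 - 0.994*g + 12.6025)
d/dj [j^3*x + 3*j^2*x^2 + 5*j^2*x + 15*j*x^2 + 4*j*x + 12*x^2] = x*(3*j^2 + 6*j*x + 10*j + 15*x + 4)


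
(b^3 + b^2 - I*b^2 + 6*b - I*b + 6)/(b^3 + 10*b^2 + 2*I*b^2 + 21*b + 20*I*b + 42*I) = (b^2 + b*(1 - 3*I) - 3*I)/(b^2 + 10*b + 21)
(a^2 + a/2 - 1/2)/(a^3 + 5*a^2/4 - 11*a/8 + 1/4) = 4*(a + 1)/(4*a^2 + 7*a - 2)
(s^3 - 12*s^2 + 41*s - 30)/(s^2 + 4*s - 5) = (s^2 - 11*s + 30)/(s + 5)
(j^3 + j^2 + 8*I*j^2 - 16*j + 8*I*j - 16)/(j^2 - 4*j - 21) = (j^3 + j^2*(1 + 8*I) + 8*j*(-2 + I) - 16)/(j^2 - 4*j - 21)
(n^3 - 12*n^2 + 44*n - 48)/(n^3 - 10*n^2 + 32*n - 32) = (n - 6)/(n - 4)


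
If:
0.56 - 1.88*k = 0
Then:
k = 0.30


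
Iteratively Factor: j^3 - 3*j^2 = (j)*(j^2 - 3*j) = j*(j - 3)*(j)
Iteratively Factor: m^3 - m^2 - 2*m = (m + 1)*(m^2 - 2*m) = (m - 2)*(m + 1)*(m)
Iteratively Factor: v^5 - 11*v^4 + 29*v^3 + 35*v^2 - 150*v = (v - 5)*(v^4 - 6*v^3 - v^2 + 30*v) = (v - 5)^2*(v^3 - v^2 - 6*v) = (v - 5)^2*(v - 3)*(v^2 + 2*v) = v*(v - 5)^2*(v - 3)*(v + 2)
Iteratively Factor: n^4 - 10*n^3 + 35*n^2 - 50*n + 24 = (n - 2)*(n^3 - 8*n^2 + 19*n - 12) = (n - 4)*(n - 2)*(n^2 - 4*n + 3) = (n - 4)*(n - 2)*(n - 1)*(n - 3)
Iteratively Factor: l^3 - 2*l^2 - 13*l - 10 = (l - 5)*(l^2 + 3*l + 2) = (l - 5)*(l + 2)*(l + 1)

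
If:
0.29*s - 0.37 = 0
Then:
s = 1.28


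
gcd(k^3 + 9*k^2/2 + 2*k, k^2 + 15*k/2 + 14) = k + 4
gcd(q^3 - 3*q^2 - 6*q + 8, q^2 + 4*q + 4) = q + 2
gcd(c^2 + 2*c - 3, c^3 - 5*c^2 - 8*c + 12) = c - 1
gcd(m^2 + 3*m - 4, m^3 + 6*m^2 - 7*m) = m - 1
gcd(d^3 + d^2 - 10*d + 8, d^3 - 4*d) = d - 2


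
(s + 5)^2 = s^2 + 10*s + 25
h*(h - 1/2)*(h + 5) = h^3 + 9*h^2/2 - 5*h/2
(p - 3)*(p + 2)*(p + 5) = p^3 + 4*p^2 - 11*p - 30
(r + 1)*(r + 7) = r^2 + 8*r + 7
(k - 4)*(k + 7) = k^2 + 3*k - 28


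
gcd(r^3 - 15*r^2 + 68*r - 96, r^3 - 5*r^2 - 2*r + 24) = r^2 - 7*r + 12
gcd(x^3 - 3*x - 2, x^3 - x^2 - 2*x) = x^2 - x - 2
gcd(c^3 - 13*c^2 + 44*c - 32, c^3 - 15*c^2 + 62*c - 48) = c^2 - 9*c + 8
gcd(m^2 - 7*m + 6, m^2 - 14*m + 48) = m - 6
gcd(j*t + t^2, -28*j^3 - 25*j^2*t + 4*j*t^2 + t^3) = j + t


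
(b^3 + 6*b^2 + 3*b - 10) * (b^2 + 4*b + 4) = b^5 + 10*b^4 + 31*b^3 + 26*b^2 - 28*b - 40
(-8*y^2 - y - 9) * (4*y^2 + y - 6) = -32*y^4 - 12*y^3 + 11*y^2 - 3*y + 54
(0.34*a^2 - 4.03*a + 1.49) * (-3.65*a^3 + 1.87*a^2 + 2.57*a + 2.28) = -1.241*a^5 + 15.3453*a^4 - 12.1008*a^3 - 6.7956*a^2 - 5.3591*a + 3.3972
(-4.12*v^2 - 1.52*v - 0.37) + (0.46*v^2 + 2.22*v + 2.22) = -3.66*v^2 + 0.7*v + 1.85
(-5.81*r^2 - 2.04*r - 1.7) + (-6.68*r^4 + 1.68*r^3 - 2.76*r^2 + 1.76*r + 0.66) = -6.68*r^4 + 1.68*r^3 - 8.57*r^2 - 0.28*r - 1.04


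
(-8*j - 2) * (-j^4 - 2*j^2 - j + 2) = 8*j^5 + 2*j^4 + 16*j^3 + 12*j^2 - 14*j - 4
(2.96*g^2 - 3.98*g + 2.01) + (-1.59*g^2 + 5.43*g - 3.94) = 1.37*g^2 + 1.45*g - 1.93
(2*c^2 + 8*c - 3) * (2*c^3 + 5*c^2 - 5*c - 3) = 4*c^5 + 26*c^4 + 24*c^3 - 61*c^2 - 9*c + 9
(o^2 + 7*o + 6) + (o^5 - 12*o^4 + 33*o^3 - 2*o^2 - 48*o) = o^5 - 12*o^4 + 33*o^3 - o^2 - 41*o + 6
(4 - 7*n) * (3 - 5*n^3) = 35*n^4 - 20*n^3 - 21*n + 12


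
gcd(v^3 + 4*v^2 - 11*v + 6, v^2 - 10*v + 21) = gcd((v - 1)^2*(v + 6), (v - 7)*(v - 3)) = 1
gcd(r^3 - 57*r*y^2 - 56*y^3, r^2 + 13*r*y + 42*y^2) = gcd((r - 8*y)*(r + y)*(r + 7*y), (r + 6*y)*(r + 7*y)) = r + 7*y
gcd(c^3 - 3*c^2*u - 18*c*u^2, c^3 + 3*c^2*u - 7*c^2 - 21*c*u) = c^2 + 3*c*u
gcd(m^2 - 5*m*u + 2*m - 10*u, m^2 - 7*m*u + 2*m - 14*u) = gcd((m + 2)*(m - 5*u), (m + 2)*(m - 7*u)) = m + 2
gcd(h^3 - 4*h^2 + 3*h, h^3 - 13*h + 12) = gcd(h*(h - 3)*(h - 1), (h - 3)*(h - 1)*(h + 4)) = h^2 - 4*h + 3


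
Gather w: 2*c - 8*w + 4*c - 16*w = 6*c - 24*w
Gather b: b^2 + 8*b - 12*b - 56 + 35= b^2 - 4*b - 21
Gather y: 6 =6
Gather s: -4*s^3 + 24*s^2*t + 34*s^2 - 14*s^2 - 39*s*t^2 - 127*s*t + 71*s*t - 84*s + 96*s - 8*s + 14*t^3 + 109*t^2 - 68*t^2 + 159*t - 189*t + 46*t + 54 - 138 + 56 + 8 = -4*s^3 + s^2*(24*t + 20) + s*(-39*t^2 - 56*t + 4) + 14*t^3 + 41*t^2 + 16*t - 20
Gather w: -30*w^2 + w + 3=-30*w^2 + w + 3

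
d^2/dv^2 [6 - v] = 0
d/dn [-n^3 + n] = 1 - 3*n^2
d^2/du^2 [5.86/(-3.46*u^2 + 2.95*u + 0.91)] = (-140.307152*u^2 + 119.62604*u + 5.86*(6.92*u - 2.95)*(13.84*u - 5.9) + 36.901592)/(-3.46*u^2 + 2.95*u + 0.91)^3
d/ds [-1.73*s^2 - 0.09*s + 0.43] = -3.46*s - 0.09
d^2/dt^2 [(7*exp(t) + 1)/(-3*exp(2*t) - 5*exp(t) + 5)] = (-63*exp(4*t) + 69*exp(3*t) - 675*exp(2*t) - 260*exp(t) - 200)*exp(t)/(27*exp(6*t) + 135*exp(5*t) + 90*exp(4*t) - 325*exp(3*t) - 150*exp(2*t) + 375*exp(t) - 125)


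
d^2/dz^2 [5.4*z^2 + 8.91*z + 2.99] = 10.8000000000000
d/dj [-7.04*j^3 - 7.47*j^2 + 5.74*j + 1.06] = -21.12*j^2 - 14.94*j + 5.74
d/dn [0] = 0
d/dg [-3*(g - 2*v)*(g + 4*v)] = -6*g - 6*v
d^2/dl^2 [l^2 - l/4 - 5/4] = 2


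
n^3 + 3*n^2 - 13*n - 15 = (n - 3)*(n + 1)*(n + 5)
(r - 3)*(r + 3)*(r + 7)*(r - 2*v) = r^4 - 2*r^3*v + 7*r^3 - 14*r^2*v - 9*r^2 + 18*r*v - 63*r + 126*v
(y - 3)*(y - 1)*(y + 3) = y^3 - y^2 - 9*y + 9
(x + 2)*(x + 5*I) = x^2 + 2*x + 5*I*x + 10*I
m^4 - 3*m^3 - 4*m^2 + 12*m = m*(m - 3)*(m - 2)*(m + 2)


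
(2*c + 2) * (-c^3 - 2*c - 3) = -2*c^4 - 2*c^3 - 4*c^2 - 10*c - 6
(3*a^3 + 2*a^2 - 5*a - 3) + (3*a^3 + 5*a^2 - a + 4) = 6*a^3 + 7*a^2 - 6*a + 1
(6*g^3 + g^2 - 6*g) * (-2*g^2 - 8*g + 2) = -12*g^5 - 50*g^4 + 16*g^3 + 50*g^2 - 12*g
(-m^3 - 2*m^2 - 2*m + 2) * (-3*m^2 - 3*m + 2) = 3*m^5 + 9*m^4 + 10*m^3 - 4*m^2 - 10*m + 4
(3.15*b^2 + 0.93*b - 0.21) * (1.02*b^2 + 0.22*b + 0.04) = 3.213*b^4 + 1.6416*b^3 + 0.1164*b^2 - 0.00899999999999999*b - 0.0084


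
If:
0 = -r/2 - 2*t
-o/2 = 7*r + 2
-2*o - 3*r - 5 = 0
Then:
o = -58/25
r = -3/25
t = 3/100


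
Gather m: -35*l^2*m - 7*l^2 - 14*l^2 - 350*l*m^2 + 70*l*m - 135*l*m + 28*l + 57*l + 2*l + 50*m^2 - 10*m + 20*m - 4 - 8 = -21*l^2 + 87*l + m^2*(50 - 350*l) + m*(-35*l^2 - 65*l + 10) - 12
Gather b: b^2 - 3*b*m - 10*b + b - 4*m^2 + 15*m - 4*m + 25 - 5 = b^2 + b*(-3*m - 9) - 4*m^2 + 11*m + 20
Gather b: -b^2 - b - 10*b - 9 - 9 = -b^2 - 11*b - 18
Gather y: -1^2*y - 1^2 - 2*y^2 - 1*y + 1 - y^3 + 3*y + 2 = -y^3 - 2*y^2 + y + 2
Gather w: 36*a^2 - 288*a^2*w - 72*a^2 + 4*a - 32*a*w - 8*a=-36*a^2 - 4*a + w*(-288*a^2 - 32*a)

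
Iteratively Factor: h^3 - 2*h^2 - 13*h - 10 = (h - 5)*(h^2 + 3*h + 2) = (h - 5)*(h + 2)*(h + 1)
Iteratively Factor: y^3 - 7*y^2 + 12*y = (y)*(y^2 - 7*y + 12) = y*(y - 3)*(y - 4)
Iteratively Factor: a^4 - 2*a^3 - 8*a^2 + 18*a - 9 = (a - 1)*(a^3 - a^2 - 9*a + 9) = (a - 3)*(a - 1)*(a^2 + 2*a - 3) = (a - 3)*(a - 1)*(a + 3)*(a - 1)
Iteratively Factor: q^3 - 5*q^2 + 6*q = (q - 3)*(q^2 - 2*q) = q*(q - 3)*(q - 2)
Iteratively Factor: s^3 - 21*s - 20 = (s + 4)*(s^2 - 4*s - 5) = (s - 5)*(s + 4)*(s + 1)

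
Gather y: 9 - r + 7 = 16 - r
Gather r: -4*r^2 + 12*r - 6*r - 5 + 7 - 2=-4*r^2 + 6*r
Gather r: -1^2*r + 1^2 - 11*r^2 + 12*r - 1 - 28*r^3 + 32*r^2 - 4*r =-28*r^3 + 21*r^2 + 7*r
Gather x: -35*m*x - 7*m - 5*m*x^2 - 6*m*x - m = -5*m*x^2 - 41*m*x - 8*m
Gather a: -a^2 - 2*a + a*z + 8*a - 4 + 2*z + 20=-a^2 + a*(z + 6) + 2*z + 16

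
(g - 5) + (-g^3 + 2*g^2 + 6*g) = -g^3 + 2*g^2 + 7*g - 5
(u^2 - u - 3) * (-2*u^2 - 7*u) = -2*u^4 - 5*u^3 + 13*u^2 + 21*u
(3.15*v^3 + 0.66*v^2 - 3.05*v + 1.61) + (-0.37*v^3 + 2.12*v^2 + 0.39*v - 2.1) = 2.78*v^3 + 2.78*v^2 - 2.66*v - 0.49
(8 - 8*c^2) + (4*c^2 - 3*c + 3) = -4*c^2 - 3*c + 11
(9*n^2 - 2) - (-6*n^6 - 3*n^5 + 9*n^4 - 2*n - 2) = 6*n^6 + 3*n^5 - 9*n^4 + 9*n^2 + 2*n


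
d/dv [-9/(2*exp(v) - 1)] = 18*exp(v)/(2*exp(v) - 1)^2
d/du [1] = 0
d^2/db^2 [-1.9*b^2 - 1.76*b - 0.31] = -3.80000000000000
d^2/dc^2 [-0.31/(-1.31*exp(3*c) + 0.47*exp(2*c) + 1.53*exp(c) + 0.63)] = (-0.31*(-7.86*exp(2*c) + 1.88*exp(c) + 3.06)*(-3.93*exp(2*c) + 0.94*exp(c) + 1.53)*exp(c) + (-3.6549*exp(2*c) + 0.5828*exp(c) + 0.4743)*(-1.31*exp(3*c) + 0.47*exp(2*c) + 1.53*exp(c) + 0.63))*exp(c)/(-1.31*exp(3*c) + 0.47*exp(2*c) + 1.53*exp(c) + 0.63)^3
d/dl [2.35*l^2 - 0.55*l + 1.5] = 4.7*l - 0.55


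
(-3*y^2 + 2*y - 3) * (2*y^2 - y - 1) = -6*y^4 + 7*y^3 - 5*y^2 + y + 3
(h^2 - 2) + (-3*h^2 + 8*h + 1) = -2*h^2 + 8*h - 1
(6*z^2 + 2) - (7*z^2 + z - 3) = -z^2 - z + 5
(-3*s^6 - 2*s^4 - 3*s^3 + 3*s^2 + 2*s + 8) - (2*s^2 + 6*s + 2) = -3*s^6 - 2*s^4 - 3*s^3 + s^2 - 4*s + 6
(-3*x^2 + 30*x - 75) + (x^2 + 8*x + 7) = -2*x^2 + 38*x - 68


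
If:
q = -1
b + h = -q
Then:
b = 1 - h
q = -1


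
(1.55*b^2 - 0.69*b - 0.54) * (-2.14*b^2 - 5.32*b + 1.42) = -3.317*b^4 - 6.7694*b^3 + 7.0274*b^2 + 1.893*b - 0.7668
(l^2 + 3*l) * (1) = l^2 + 3*l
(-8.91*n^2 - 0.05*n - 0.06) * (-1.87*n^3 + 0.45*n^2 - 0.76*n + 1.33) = 16.6617*n^5 - 3.916*n^4 + 6.8613*n^3 - 11.8393*n^2 - 0.0209*n - 0.0798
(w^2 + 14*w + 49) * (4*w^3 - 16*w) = 4*w^5 + 56*w^4 + 180*w^3 - 224*w^2 - 784*w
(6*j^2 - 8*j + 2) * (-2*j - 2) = -12*j^3 + 4*j^2 + 12*j - 4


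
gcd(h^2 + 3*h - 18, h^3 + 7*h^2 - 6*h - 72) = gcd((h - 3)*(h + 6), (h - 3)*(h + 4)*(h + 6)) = h^2 + 3*h - 18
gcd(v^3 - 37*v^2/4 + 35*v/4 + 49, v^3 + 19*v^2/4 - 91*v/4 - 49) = v^2 - 9*v/4 - 7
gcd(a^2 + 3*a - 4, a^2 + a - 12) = a + 4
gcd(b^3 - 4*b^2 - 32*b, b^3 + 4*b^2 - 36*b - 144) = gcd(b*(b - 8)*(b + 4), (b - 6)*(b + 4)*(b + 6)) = b + 4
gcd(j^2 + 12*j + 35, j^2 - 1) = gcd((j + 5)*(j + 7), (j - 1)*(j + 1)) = 1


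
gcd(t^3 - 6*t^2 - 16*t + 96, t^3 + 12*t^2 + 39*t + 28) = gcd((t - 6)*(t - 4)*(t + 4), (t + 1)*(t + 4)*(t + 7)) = t + 4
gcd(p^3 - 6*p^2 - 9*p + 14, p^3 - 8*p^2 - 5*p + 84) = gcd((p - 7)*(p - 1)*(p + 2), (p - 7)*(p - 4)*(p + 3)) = p - 7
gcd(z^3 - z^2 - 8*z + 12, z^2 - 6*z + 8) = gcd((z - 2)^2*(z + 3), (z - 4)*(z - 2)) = z - 2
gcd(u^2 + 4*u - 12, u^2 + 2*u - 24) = u + 6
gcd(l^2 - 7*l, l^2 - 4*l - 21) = l - 7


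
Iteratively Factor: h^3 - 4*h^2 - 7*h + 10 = (h - 1)*(h^2 - 3*h - 10) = (h - 5)*(h - 1)*(h + 2)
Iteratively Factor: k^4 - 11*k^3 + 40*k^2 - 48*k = (k - 4)*(k^3 - 7*k^2 + 12*k) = k*(k - 4)*(k^2 - 7*k + 12) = k*(k - 4)^2*(k - 3)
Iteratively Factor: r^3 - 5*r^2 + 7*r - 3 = (r - 3)*(r^2 - 2*r + 1) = (r - 3)*(r - 1)*(r - 1)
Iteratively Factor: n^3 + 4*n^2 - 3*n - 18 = (n + 3)*(n^2 + n - 6) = (n + 3)^2*(n - 2)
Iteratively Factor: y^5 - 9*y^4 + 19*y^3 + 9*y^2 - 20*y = (y)*(y^4 - 9*y^3 + 19*y^2 + 9*y - 20) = y*(y + 1)*(y^3 - 10*y^2 + 29*y - 20) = y*(y - 5)*(y + 1)*(y^2 - 5*y + 4) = y*(y - 5)*(y - 1)*(y + 1)*(y - 4)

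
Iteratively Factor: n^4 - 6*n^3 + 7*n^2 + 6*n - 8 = (n - 1)*(n^3 - 5*n^2 + 2*n + 8) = (n - 4)*(n - 1)*(n^2 - n - 2) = (n - 4)*(n - 2)*(n - 1)*(n + 1)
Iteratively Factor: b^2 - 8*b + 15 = (b - 3)*(b - 5)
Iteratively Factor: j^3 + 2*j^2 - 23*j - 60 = (j - 5)*(j^2 + 7*j + 12) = (j - 5)*(j + 3)*(j + 4)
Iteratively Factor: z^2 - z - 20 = (z - 5)*(z + 4)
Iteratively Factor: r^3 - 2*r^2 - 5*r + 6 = (r + 2)*(r^2 - 4*r + 3) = (r - 1)*(r + 2)*(r - 3)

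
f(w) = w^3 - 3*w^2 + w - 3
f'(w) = 3*w^2 - 6*w + 1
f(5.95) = 107.39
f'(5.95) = 71.51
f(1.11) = -4.22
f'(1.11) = -1.96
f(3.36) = 4.42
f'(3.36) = 14.71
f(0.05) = -2.96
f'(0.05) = 0.71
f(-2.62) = -44.20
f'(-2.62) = 37.31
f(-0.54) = -4.57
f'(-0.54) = 5.11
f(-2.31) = -33.64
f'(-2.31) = 30.87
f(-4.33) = -144.76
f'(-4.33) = 83.23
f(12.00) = 1305.00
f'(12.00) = 361.00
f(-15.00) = -4068.00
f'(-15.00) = 766.00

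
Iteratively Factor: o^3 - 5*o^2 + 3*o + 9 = (o + 1)*(o^2 - 6*o + 9) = (o - 3)*(o + 1)*(o - 3)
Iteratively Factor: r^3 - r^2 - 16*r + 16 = (r - 1)*(r^2 - 16) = (r - 4)*(r - 1)*(r + 4)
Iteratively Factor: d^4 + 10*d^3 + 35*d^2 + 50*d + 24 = (d + 4)*(d^3 + 6*d^2 + 11*d + 6) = (d + 2)*(d + 4)*(d^2 + 4*d + 3) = (d + 1)*(d + 2)*(d + 4)*(d + 3)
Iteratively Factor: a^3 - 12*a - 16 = (a + 2)*(a^2 - 2*a - 8) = (a + 2)^2*(a - 4)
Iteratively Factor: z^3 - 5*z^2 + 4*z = (z - 1)*(z^2 - 4*z) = z*(z - 1)*(z - 4)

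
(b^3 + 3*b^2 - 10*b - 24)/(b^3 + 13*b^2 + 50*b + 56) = (b - 3)/(b + 7)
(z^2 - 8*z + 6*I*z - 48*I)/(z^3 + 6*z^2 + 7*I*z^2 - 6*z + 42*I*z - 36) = (z - 8)/(z^2 + z*(6 + I) + 6*I)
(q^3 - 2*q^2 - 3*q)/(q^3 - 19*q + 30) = q*(q + 1)/(q^2 + 3*q - 10)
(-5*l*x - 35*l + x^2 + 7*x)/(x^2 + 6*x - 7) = (-5*l + x)/(x - 1)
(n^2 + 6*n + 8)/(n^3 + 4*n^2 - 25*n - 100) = (n + 2)/(n^2 - 25)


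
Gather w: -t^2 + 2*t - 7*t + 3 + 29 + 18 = -t^2 - 5*t + 50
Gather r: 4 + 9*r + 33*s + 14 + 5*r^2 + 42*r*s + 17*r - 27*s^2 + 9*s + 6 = 5*r^2 + r*(42*s + 26) - 27*s^2 + 42*s + 24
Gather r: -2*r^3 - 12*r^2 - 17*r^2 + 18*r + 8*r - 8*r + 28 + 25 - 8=-2*r^3 - 29*r^2 + 18*r + 45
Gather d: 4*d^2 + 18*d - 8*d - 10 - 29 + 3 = 4*d^2 + 10*d - 36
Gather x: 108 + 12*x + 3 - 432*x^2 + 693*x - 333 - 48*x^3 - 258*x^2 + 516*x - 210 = -48*x^3 - 690*x^2 + 1221*x - 432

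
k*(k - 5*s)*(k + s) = k^3 - 4*k^2*s - 5*k*s^2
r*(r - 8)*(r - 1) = r^3 - 9*r^2 + 8*r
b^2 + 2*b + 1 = (b + 1)^2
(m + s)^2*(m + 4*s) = m^3 + 6*m^2*s + 9*m*s^2 + 4*s^3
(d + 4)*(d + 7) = d^2 + 11*d + 28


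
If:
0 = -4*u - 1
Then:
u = -1/4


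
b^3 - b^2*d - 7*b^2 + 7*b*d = b*(b - 7)*(b - d)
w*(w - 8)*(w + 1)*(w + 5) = w^4 - 2*w^3 - 43*w^2 - 40*w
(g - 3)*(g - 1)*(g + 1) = g^3 - 3*g^2 - g + 3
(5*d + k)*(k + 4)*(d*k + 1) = 5*d^2*k^2 + 20*d^2*k + d*k^3 + 4*d*k^2 + 5*d*k + 20*d + k^2 + 4*k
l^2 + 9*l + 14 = (l + 2)*(l + 7)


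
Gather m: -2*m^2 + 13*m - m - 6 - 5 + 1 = -2*m^2 + 12*m - 10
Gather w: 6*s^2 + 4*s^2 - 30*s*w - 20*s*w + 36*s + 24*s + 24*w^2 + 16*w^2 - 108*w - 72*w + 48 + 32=10*s^2 + 60*s + 40*w^2 + w*(-50*s - 180) + 80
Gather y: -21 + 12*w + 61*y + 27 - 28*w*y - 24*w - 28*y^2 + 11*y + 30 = -12*w - 28*y^2 + y*(72 - 28*w) + 36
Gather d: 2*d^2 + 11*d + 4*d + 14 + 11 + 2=2*d^2 + 15*d + 27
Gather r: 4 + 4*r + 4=4*r + 8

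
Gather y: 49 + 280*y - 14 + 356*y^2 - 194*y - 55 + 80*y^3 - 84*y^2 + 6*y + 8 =80*y^3 + 272*y^2 + 92*y - 12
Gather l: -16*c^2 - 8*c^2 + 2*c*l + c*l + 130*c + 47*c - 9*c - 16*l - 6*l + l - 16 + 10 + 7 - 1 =-24*c^2 + 168*c + l*(3*c - 21)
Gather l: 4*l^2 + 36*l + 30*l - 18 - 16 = 4*l^2 + 66*l - 34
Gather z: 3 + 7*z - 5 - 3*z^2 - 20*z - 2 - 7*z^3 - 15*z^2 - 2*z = -7*z^3 - 18*z^2 - 15*z - 4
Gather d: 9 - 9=0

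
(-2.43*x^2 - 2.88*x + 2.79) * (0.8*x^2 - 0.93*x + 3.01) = -1.944*x^4 - 0.0440999999999994*x^3 - 2.4039*x^2 - 11.2635*x + 8.3979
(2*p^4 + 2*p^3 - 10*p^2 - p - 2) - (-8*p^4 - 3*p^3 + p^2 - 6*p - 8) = 10*p^4 + 5*p^3 - 11*p^2 + 5*p + 6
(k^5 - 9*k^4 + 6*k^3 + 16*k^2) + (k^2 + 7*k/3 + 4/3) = k^5 - 9*k^4 + 6*k^3 + 17*k^2 + 7*k/3 + 4/3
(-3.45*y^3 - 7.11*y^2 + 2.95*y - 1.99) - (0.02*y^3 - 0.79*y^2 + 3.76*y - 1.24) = -3.47*y^3 - 6.32*y^2 - 0.81*y - 0.75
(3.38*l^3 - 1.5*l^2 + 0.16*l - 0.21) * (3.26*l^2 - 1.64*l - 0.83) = 11.0188*l^5 - 10.4332*l^4 + 0.1762*l^3 + 0.298*l^2 + 0.2116*l + 0.1743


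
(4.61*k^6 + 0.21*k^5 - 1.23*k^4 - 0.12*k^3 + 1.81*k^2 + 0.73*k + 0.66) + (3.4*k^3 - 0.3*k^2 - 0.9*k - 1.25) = 4.61*k^6 + 0.21*k^5 - 1.23*k^4 + 3.28*k^3 + 1.51*k^2 - 0.17*k - 0.59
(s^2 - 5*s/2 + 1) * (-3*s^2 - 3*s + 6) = -3*s^4 + 9*s^3/2 + 21*s^2/2 - 18*s + 6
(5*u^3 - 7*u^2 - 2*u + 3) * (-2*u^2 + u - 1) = -10*u^5 + 19*u^4 - 8*u^3 - u^2 + 5*u - 3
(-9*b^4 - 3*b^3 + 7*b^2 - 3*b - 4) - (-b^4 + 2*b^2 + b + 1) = -8*b^4 - 3*b^3 + 5*b^2 - 4*b - 5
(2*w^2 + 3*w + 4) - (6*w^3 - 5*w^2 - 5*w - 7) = -6*w^3 + 7*w^2 + 8*w + 11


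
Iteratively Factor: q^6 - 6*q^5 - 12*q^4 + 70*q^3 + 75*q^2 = (q + 1)*(q^5 - 7*q^4 - 5*q^3 + 75*q^2) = (q - 5)*(q + 1)*(q^4 - 2*q^3 - 15*q^2) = (q - 5)^2*(q + 1)*(q^3 + 3*q^2) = q*(q - 5)^2*(q + 1)*(q^2 + 3*q) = q*(q - 5)^2*(q + 1)*(q + 3)*(q)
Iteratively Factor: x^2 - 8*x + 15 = (x - 3)*(x - 5)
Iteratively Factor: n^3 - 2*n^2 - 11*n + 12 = (n - 4)*(n^2 + 2*n - 3) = (n - 4)*(n - 1)*(n + 3)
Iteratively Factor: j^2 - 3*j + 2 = (j - 1)*(j - 2)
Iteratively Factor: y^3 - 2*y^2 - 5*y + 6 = (y + 2)*(y^2 - 4*y + 3) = (y - 3)*(y + 2)*(y - 1)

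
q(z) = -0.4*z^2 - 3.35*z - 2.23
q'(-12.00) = 6.25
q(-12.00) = -19.63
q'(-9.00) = 3.85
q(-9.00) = -4.48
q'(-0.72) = -2.77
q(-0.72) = -0.03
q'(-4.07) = -0.09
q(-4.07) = 4.78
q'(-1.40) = -2.23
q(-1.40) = 1.68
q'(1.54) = -4.58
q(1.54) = -8.34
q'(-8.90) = 3.77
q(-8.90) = -4.10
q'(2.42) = -5.29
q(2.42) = -12.68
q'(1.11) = -4.24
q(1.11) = -6.44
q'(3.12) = -5.85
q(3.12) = -16.58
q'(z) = -0.8*z - 3.35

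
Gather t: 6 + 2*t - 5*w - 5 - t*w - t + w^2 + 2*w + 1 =t*(1 - w) + w^2 - 3*w + 2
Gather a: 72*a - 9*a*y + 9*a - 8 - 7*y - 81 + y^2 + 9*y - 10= a*(81 - 9*y) + y^2 + 2*y - 99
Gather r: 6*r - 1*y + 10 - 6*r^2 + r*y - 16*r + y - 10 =-6*r^2 + r*(y - 10)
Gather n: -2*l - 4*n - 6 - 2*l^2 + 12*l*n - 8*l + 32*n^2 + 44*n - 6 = -2*l^2 - 10*l + 32*n^2 + n*(12*l + 40) - 12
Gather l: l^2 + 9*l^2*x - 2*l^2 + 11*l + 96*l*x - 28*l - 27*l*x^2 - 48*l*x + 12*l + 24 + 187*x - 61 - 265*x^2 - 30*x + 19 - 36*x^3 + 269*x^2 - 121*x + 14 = l^2*(9*x - 1) + l*(-27*x^2 + 48*x - 5) - 36*x^3 + 4*x^2 + 36*x - 4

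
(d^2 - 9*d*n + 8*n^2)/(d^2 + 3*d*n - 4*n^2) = (d - 8*n)/(d + 4*n)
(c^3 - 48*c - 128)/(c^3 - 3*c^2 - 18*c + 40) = (c^2 - 4*c - 32)/(c^2 - 7*c + 10)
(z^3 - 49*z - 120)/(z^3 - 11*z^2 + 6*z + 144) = (z + 5)/(z - 6)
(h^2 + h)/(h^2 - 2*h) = (h + 1)/(h - 2)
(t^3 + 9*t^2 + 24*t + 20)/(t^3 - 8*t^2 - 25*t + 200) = (t^2 + 4*t + 4)/(t^2 - 13*t + 40)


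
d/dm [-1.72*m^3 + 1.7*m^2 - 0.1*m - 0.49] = -5.16*m^2 + 3.4*m - 0.1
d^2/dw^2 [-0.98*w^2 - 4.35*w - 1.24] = -1.96000000000000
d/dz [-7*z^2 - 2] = -14*z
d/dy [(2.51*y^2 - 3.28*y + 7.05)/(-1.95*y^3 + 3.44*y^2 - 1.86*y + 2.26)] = (4.8945*y^4 - 12.792*y^3 + 47.8571*y^2 - 37.1588*y + 5.7002)/(3.8025*y^6 - 13.416*y^5 + 19.0876*y^4 - 21.6108*y^3 + 19.0084*y^2 - 8.4072*y + 5.1076)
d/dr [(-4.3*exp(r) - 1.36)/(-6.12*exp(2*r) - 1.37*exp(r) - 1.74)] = (-26.316*exp(2*r) - 16.6464*exp(r) + 5.6188)*exp(r)/(37.4544*exp(4*r) + 16.7688*exp(3*r) + 23.1745*exp(2*r) + 4.7676*exp(r) + 3.0276)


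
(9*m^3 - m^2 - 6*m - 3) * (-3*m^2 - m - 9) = -27*m^5 - 6*m^4 - 62*m^3 + 24*m^2 + 57*m + 27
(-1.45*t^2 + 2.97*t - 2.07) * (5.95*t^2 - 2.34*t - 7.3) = -8.6275*t^4 + 21.0645*t^3 - 8.6813*t^2 - 16.8372*t + 15.111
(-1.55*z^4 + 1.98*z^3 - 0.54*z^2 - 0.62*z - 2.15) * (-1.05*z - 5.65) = 1.6275*z^5 + 6.6785*z^4 - 10.62*z^3 + 3.702*z^2 + 5.7605*z + 12.1475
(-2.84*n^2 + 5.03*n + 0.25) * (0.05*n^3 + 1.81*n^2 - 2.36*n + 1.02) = -0.142*n^5 - 4.8889*n^4 + 15.8192*n^3 - 14.3151*n^2 + 4.5406*n + 0.255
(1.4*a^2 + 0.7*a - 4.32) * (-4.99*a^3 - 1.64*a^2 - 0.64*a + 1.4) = -6.986*a^5 - 5.789*a^4 + 19.5128*a^3 + 8.5968*a^2 + 3.7448*a - 6.048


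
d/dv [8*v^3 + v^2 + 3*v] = 24*v^2 + 2*v + 3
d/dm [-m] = -1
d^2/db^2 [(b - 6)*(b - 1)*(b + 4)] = 6*b - 6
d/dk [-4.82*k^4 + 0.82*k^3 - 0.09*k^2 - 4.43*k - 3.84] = -19.28*k^3 + 2.46*k^2 - 0.18*k - 4.43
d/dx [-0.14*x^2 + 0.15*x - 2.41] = 0.15 - 0.28*x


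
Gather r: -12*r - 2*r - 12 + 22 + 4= 14 - 14*r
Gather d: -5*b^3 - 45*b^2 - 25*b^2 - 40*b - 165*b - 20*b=-5*b^3 - 70*b^2 - 225*b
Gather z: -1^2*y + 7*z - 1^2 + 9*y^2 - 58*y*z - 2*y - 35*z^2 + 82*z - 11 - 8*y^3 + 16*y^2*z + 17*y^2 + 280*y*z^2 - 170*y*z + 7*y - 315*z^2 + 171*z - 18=-8*y^3 + 26*y^2 + 4*y + z^2*(280*y - 350) + z*(16*y^2 - 228*y + 260) - 30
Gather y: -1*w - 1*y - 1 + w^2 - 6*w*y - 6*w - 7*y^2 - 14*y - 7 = w^2 - 7*w - 7*y^2 + y*(-6*w - 15) - 8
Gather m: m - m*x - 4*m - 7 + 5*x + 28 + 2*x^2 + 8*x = m*(-x - 3) + 2*x^2 + 13*x + 21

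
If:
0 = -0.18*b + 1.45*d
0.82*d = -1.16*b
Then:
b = 0.00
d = 0.00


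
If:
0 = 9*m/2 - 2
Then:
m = 4/9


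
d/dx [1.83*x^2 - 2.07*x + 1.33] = 3.66*x - 2.07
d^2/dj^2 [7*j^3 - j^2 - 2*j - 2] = 42*j - 2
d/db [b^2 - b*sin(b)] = -b*cos(b) + 2*b - sin(b)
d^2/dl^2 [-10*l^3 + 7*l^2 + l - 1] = 14 - 60*l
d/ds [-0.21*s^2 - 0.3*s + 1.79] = -0.42*s - 0.3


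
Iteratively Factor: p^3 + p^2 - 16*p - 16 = (p - 4)*(p^2 + 5*p + 4) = (p - 4)*(p + 4)*(p + 1)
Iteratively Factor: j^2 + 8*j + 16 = (j + 4)*(j + 4)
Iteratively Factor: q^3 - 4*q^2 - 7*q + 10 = (q + 2)*(q^2 - 6*q + 5) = (q - 1)*(q + 2)*(q - 5)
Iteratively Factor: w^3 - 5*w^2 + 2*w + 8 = (w - 4)*(w^2 - w - 2) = (w - 4)*(w - 2)*(w + 1)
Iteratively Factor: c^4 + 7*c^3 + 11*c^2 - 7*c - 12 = (c + 1)*(c^3 + 6*c^2 + 5*c - 12) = (c + 1)*(c + 3)*(c^2 + 3*c - 4) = (c + 1)*(c + 3)*(c + 4)*(c - 1)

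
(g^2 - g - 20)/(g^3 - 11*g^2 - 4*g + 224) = (g - 5)/(g^2 - 15*g + 56)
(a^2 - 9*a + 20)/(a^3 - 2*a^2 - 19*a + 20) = (a - 4)/(a^2 + 3*a - 4)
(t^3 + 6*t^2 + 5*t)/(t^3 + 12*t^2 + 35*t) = (t + 1)/(t + 7)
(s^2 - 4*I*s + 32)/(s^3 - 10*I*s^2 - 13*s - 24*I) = (s + 4*I)/(s^2 - 2*I*s + 3)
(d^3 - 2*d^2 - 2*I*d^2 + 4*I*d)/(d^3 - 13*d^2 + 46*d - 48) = d*(d - 2*I)/(d^2 - 11*d + 24)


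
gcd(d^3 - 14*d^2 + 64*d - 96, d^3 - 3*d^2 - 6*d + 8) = d - 4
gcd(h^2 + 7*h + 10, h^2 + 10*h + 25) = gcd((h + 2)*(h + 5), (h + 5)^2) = h + 5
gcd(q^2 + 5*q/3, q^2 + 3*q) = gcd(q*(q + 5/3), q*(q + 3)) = q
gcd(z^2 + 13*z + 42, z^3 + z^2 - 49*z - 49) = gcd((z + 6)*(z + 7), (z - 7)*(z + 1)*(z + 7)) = z + 7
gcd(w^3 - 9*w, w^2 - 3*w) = w^2 - 3*w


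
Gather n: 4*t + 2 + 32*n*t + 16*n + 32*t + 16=n*(32*t + 16) + 36*t + 18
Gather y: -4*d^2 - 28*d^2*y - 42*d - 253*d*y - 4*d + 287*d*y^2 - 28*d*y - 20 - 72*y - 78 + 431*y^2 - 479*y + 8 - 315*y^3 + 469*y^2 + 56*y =-4*d^2 - 46*d - 315*y^3 + y^2*(287*d + 900) + y*(-28*d^2 - 281*d - 495) - 90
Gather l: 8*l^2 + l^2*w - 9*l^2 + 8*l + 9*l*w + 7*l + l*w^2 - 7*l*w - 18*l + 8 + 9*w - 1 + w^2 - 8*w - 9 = l^2*(w - 1) + l*(w^2 + 2*w - 3) + w^2 + w - 2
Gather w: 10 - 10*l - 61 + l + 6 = -9*l - 45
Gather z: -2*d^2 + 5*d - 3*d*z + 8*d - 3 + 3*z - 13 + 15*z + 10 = -2*d^2 + 13*d + z*(18 - 3*d) - 6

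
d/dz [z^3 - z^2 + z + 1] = 3*z^2 - 2*z + 1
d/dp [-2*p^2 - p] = -4*p - 1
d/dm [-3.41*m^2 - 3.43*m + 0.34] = -6.82*m - 3.43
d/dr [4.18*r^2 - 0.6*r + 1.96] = 8.36*r - 0.6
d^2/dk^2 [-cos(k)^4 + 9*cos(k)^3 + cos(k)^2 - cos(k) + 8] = -23*cos(k)/4 + 4*cos(2*k)^2 - 81*cos(3*k)/4 - 2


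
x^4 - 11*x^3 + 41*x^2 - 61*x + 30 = (x - 5)*(x - 3)*(x - 2)*(x - 1)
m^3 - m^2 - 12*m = m*(m - 4)*(m + 3)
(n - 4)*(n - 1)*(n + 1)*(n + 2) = n^4 - 2*n^3 - 9*n^2 + 2*n + 8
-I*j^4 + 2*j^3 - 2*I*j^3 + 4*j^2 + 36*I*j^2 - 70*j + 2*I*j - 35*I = (j - 5)*(j + 7)*(j + I)*(-I*j + 1)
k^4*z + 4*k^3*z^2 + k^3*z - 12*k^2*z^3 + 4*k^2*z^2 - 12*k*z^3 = k*(k - 2*z)*(k + 6*z)*(k*z + z)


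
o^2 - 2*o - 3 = (o - 3)*(o + 1)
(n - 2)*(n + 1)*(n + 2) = n^3 + n^2 - 4*n - 4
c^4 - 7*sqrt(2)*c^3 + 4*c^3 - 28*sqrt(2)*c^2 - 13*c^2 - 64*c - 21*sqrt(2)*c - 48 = (c + 1)*(c + 3)*(c - 8*sqrt(2))*(c + sqrt(2))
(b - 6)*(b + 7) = b^2 + b - 42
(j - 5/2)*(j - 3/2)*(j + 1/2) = j^3 - 7*j^2/2 + 7*j/4 + 15/8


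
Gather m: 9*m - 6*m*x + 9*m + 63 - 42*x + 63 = m*(18 - 6*x) - 42*x + 126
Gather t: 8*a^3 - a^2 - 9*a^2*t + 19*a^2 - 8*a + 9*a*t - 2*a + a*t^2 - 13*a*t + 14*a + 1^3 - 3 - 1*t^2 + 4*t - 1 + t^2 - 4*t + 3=8*a^3 + 18*a^2 + a*t^2 + 4*a + t*(-9*a^2 - 4*a)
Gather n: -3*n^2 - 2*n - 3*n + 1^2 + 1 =-3*n^2 - 5*n + 2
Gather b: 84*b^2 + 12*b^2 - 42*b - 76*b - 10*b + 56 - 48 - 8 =96*b^2 - 128*b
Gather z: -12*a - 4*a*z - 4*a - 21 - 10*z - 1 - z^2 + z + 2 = -16*a - z^2 + z*(-4*a - 9) - 20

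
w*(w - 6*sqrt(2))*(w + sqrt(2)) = w^3 - 5*sqrt(2)*w^2 - 12*w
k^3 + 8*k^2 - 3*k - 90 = (k - 3)*(k + 5)*(k + 6)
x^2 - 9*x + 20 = (x - 5)*(x - 4)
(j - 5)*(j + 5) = j^2 - 25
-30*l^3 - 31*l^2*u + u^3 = (-6*l + u)*(l + u)*(5*l + u)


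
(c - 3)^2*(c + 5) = c^3 - c^2 - 21*c + 45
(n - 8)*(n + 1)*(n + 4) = n^3 - 3*n^2 - 36*n - 32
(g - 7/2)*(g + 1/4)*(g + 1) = g^3 - 9*g^2/4 - 33*g/8 - 7/8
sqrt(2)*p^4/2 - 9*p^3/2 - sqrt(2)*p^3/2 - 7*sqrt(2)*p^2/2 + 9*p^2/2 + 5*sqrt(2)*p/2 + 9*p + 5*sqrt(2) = (p - 2)*(p - 5*sqrt(2))*(p + sqrt(2)/2)*(sqrt(2)*p/2 + sqrt(2)/2)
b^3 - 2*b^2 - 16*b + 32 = (b - 4)*(b - 2)*(b + 4)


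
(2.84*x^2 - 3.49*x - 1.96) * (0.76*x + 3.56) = 2.1584*x^3 + 7.458*x^2 - 13.914*x - 6.9776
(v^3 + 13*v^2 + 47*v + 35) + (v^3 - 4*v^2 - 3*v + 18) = 2*v^3 + 9*v^2 + 44*v + 53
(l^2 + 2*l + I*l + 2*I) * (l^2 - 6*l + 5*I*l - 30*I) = l^4 - 4*l^3 + 6*I*l^3 - 17*l^2 - 24*I*l^2 + 20*l - 72*I*l + 60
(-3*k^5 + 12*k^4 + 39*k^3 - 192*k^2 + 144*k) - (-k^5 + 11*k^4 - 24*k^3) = -2*k^5 + k^4 + 63*k^3 - 192*k^2 + 144*k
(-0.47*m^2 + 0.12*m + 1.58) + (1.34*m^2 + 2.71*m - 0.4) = 0.87*m^2 + 2.83*m + 1.18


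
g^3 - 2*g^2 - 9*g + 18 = (g - 3)*(g - 2)*(g + 3)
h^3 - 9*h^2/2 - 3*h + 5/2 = (h - 5)*(h - 1/2)*(h + 1)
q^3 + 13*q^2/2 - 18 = (q - 3/2)*(q + 2)*(q + 6)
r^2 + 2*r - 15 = (r - 3)*(r + 5)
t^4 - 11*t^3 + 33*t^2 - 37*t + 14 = (t - 7)*(t - 2)*(t - 1)^2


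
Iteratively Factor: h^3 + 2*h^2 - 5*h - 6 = (h + 1)*(h^2 + h - 6) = (h + 1)*(h + 3)*(h - 2)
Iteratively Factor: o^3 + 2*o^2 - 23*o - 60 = (o + 4)*(o^2 - 2*o - 15) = (o + 3)*(o + 4)*(o - 5)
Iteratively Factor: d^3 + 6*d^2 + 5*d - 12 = (d + 4)*(d^2 + 2*d - 3) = (d + 3)*(d + 4)*(d - 1)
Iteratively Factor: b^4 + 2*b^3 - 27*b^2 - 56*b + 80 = (b - 1)*(b^3 + 3*b^2 - 24*b - 80) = (b - 1)*(b + 4)*(b^2 - b - 20) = (b - 5)*(b - 1)*(b + 4)*(b + 4)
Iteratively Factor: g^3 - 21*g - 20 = (g + 1)*(g^2 - g - 20) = (g + 1)*(g + 4)*(g - 5)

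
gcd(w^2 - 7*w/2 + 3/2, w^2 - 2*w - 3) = w - 3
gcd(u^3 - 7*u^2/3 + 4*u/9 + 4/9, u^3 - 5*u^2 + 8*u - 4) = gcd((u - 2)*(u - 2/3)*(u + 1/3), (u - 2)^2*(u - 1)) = u - 2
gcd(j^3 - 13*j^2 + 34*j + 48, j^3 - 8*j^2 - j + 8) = j^2 - 7*j - 8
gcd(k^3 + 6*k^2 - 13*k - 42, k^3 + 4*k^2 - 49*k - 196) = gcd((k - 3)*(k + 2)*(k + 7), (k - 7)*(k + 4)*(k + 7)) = k + 7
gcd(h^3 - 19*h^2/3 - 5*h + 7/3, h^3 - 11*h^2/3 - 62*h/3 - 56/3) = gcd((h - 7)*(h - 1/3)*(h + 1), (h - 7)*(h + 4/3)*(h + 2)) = h - 7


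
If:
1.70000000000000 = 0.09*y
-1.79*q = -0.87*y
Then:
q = 9.18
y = 18.89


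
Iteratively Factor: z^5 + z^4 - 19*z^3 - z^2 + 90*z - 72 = (z - 1)*(z^4 + 2*z^3 - 17*z^2 - 18*z + 72) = (z - 2)*(z - 1)*(z^3 + 4*z^2 - 9*z - 36) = (z - 3)*(z - 2)*(z - 1)*(z^2 + 7*z + 12) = (z - 3)*(z - 2)*(z - 1)*(z + 4)*(z + 3)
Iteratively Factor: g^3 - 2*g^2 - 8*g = (g - 4)*(g^2 + 2*g) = g*(g - 4)*(g + 2)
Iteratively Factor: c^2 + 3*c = (c)*(c + 3)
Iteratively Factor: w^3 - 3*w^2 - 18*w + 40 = (w - 2)*(w^2 - w - 20) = (w - 5)*(w - 2)*(w + 4)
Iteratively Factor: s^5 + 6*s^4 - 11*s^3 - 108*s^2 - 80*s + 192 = (s - 1)*(s^4 + 7*s^3 - 4*s^2 - 112*s - 192) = (s - 1)*(s + 4)*(s^3 + 3*s^2 - 16*s - 48) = (s - 4)*(s - 1)*(s + 4)*(s^2 + 7*s + 12) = (s - 4)*(s - 1)*(s + 3)*(s + 4)*(s + 4)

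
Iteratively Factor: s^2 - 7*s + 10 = (s - 2)*(s - 5)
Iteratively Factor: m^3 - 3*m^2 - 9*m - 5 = (m + 1)*(m^2 - 4*m - 5) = (m + 1)^2*(m - 5)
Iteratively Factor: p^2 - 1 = (p + 1)*(p - 1)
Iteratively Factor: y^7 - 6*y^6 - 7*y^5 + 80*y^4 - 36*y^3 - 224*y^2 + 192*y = (y - 2)*(y^6 - 4*y^5 - 15*y^4 + 50*y^3 + 64*y^2 - 96*y) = (y - 4)*(y - 2)*(y^5 - 15*y^3 - 10*y^2 + 24*y) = (y - 4)^2*(y - 2)*(y^4 + 4*y^3 + y^2 - 6*y) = (y - 4)^2*(y - 2)*(y + 3)*(y^3 + y^2 - 2*y) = (y - 4)^2*(y - 2)*(y + 2)*(y + 3)*(y^2 - y) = (y - 4)^2*(y - 2)*(y - 1)*(y + 2)*(y + 3)*(y)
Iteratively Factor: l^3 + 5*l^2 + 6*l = (l)*(l^2 + 5*l + 6) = l*(l + 2)*(l + 3)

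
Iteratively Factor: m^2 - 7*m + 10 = (m - 5)*(m - 2)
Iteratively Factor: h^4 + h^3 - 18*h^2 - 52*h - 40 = (h - 5)*(h^3 + 6*h^2 + 12*h + 8) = (h - 5)*(h + 2)*(h^2 + 4*h + 4) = (h - 5)*(h + 2)^2*(h + 2)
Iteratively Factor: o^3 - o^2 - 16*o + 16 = (o - 4)*(o^2 + 3*o - 4) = (o - 4)*(o + 4)*(o - 1)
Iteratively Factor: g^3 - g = (g - 1)*(g^2 + g) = g*(g - 1)*(g + 1)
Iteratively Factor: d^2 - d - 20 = (d - 5)*(d + 4)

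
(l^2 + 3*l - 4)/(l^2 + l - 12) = (l - 1)/(l - 3)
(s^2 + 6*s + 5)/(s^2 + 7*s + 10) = (s + 1)/(s + 2)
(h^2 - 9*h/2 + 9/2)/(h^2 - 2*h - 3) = (h - 3/2)/(h + 1)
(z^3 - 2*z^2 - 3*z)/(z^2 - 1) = z*(z - 3)/(z - 1)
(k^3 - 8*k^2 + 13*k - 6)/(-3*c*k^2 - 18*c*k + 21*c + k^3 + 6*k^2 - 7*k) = (-k^2 + 7*k - 6)/(3*c*k + 21*c - k^2 - 7*k)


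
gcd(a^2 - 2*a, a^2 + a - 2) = 1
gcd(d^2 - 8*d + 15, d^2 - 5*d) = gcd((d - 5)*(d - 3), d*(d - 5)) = d - 5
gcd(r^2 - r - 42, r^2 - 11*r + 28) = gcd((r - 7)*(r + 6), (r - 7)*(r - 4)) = r - 7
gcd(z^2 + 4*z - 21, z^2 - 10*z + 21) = z - 3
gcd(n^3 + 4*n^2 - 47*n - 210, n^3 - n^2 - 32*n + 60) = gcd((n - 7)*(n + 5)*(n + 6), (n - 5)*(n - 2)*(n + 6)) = n + 6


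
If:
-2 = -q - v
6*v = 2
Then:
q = 5/3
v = 1/3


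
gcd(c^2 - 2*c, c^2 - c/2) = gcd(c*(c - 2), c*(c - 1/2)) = c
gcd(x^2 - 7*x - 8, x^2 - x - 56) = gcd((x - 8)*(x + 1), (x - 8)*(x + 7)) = x - 8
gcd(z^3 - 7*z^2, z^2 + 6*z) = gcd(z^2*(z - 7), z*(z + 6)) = z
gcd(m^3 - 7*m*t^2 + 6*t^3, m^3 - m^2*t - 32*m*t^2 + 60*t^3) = -m + 2*t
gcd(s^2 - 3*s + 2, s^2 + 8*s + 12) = 1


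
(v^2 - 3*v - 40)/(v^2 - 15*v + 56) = (v + 5)/(v - 7)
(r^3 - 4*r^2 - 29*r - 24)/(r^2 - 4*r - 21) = (r^2 - 7*r - 8)/(r - 7)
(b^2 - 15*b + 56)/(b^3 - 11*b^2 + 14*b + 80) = (b - 7)/(b^2 - 3*b - 10)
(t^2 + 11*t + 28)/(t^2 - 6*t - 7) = (t^2 + 11*t + 28)/(t^2 - 6*t - 7)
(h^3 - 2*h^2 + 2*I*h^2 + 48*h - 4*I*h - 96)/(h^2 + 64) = (h^2 + h*(-2 - 6*I) + 12*I)/(h - 8*I)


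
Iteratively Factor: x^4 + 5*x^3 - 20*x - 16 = (x - 2)*(x^3 + 7*x^2 + 14*x + 8) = (x - 2)*(x + 2)*(x^2 + 5*x + 4) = (x - 2)*(x + 1)*(x + 2)*(x + 4)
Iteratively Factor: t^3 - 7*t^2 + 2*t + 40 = (t - 5)*(t^2 - 2*t - 8) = (t - 5)*(t - 4)*(t + 2)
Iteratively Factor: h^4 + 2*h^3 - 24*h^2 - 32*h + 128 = (h - 4)*(h^3 + 6*h^2 - 32) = (h - 4)*(h - 2)*(h^2 + 8*h + 16) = (h - 4)*(h - 2)*(h + 4)*(h + 4)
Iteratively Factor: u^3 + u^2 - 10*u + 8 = (u - 2)*(u^2 + 3*u - 4) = (u - 2)*(u - 1)*(u + 4)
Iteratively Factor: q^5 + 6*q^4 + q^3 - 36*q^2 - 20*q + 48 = (q - 2)*(q^4 + 8*q^3 + 17*q^2 - 2*q - 24) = (q - 2)*(q - 1)*(q^3 + 9*q^2 + 26*q + 24) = (q - 2)*(q - 1)*(q + 2)*(q^2 + 7*q + 12) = (q - 2)*(q - 1)*(q + 2)*(q + 3)*(q + 4)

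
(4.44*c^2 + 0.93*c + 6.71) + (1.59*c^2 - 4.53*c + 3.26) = 6.03*c^2 - 3.6*c + 9.97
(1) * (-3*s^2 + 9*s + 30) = -3*s^2 + 9*s + 30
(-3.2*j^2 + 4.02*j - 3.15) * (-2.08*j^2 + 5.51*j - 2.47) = 6.656*j^4 - 25.9936*j^3 + 36.6062*j^2 - 27.2859*j + 7.7805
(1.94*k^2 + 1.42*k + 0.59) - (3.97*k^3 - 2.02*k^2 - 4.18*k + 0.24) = -3.97*k^3 + 3.96*k^2 + 5.6*k + 0.35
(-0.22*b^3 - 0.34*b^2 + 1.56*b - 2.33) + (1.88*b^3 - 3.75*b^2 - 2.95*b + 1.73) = 1.66*b^3 - 4.09*b^2 - 1.39*b - 0.6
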